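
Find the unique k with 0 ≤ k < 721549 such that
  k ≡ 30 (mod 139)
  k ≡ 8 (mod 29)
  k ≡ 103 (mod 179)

116095

From k ≡ 30 (mod 139) write k = 30 + 139t. Substituting into k ≡ 8 (mod 29) gives 139t ≡ 7 (mod 29), and since 23⁻¹ ≡ 24 (mod 29), t ≡ 23. Hence k ≡ 30 + 139·23 = 3227 (mod 4031).
From k ≡ 3227 (mod 4031) write k = 3227 + 4031t. Substituting into k ≡ 103 (mod 179) gives 4031t ≡ 98 (mod 179), and since 93⁻¹ ≡ 77 (mod 179), t ≡ 28. Hence k ≡ 3227 + 4031·28 = 116095 (mod 721549).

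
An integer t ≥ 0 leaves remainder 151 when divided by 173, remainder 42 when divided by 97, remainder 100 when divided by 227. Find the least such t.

3349258

The moduli are pairwise coprime; N = 173·97·227 = 3809287.
N/173 = 22019; 22019 ≡ 48 (mod 173); 48·155 ≡ 1, so inverse 155.
N/97 = 39271; 39271 ≡ 83 (mod 97); 83·90 ≡ 1, so inverse 90.
N/227 = 16781; 16781 ≡ 210 (mod 227); 210·40 ≡ 1, so inverse 40.
t ≡ 151·22019·155 + 42·39271·90 + 100·16781·40 = 730923075.
730923075 mod 3809287 = 3349258.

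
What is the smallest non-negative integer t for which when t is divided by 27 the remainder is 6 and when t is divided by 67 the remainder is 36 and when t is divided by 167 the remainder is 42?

69180

From t ≡ 6 (mod 27) write t = 6 + 27s. Substituting into t ≡ 36 (mod 67) gives 27s ≡ 30 (mod 67), and since 27⁻¹ ≡ 5 (mod 67), s ≡ 16. Hence t ≡ 6 + 27·16 = 438 (mod 1809).
From t ≡ 438 (mod 1809) write t = 438 + 1809s. Substituting into t ≡ 42 (mod 167) gives 1809s ≡ 105 (mod 167), and since 139⁻¹ ≡ 161 (mod 167), s ≡ 38. Hence t ≡ 438 + 1809·38 = 69180 (mod 302103).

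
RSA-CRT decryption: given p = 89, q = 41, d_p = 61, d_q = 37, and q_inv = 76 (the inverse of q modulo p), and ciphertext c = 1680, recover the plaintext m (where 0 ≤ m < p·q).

m₁ = c^(d_p) mod p: c ≡ 78 (mod 89), and 78^61 mod 89 = 16.
m₂ = c^(d_q) mod q: c ≡ 40 (mod 41), and 40^37 mod 41 = 40.
h = q_inv·(m₁ − m₂) mod p = 76·(16 − 40) mod 89 = 45.
m = m₂ + h·q = 40 + 45·41 = 1885.

1885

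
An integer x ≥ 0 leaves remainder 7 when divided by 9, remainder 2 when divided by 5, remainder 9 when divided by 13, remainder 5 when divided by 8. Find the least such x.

997

The moduli are pairwise coprime; N = 9·5·13·8 = 4680.
N/9 = 520; 520 ≡ 7 (mod 9); 7·4 ≡ 1, so inverse 4.
N/5 = 936; 936 ≡ 1 (mod 5), inverse 1.
N/13 = 360; 360 ≡ 9 (mod 13); 9·3 ≡ 1, so inverse 3.
N/8 = 585; 585 ≡ 1 (mod 8), inverse 1.
x ≡ 7·520·4 + 2·936·1 + 9·360·3 + 5·585·1 = 29077.
29077 mod 4680 = 997.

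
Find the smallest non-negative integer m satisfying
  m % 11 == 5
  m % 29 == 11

Combine the congruences pairwise.
From m ≡ 5 (mod 11) write m = 5 + 11t. Substituting into m ≡ 11 (mod 29) gives 11t ≡ 6 (mod 29), and since 11⁻¹ ≡ 8 (mod 29), t ≡ 19. Hence m ≡ 5 + 11·19 = 214 (mod 319).

214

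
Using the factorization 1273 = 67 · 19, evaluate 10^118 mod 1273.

408

Mod 67: 10 ≡ 10; by Fermat, exponent reduces to 118 mod 66 = 52; 10^52 ≡ 6 (mod 67).
Mod 19: 10 ≡ 10; by Fermat, exponent reduces to 118 mod 18 = 10; 10^10 ≡ 9 (mod 19).
Combine by CRT: x ≡ 6 (mod 67), x ≡ 9 (mod 19) ⇒ x ≡ 408 (mod 1273).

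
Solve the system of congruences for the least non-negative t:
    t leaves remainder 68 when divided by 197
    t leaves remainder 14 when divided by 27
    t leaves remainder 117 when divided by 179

872384

The moduli are pairwise coprime; N = 197·27·179 = 952101.
N/197 = 4833; 4833 ≡ 105 (mod 197); 105·182 ≡ 1, so inverse 182.
N/27 = 35263; 35263 ≡ 1 (mod 27), inverse 1.
N/179 = 5319; 5319 ≡ 128 (mod 179); 128·7 ≡ 1, so inverse 7.
t ≡ 68·4833·182 + 14·35263·1 + 117·5319·7 = 64663151.
64663151 mod 952101 = 872384.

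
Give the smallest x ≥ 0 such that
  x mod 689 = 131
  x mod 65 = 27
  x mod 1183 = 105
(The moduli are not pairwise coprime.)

gcd(689, 65) = 13 and 13 | (27 − 131), so the pair is consistent; merging gives x ≡ 2887 (mod 3445), where 3445 = lcm(689, 65).
gcd(3445, 1183) = 13 and 13 | (105 − 2887), so the pair is consistent; merging gives x ≡ 16667 (mod 313495), where 313495 = lcm(3445, 1183).
The solution is unique modulo lcm(689, 65, 1183) = 313495.

16667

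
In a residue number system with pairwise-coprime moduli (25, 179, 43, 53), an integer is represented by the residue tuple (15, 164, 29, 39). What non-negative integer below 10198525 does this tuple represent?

From x ≡ 15 (mod 25) write x = 15 + 25t. Substituting into x ≡ 164 (mod 179) gives 25t ≡ 149 (mod 179), and since 25⁻¹ ≡ 43 (mod 179), t ≡ 142. Hence x ≡ 15 + 25·142 = 3565 (mod 4475).
From x ≡ 3565 (mod 4475) write x = 3565 + 4475t. Substituting into x ≡ 29 (mod 43) gives 4475t ≡ 33 (mod 43), and since 3⁻¹ ≡ 29 (mod 43), t ≡ 11. Hence x ≡ 3565 + 4475·11 = 52790 (mod 192425).
From x ≡ 52790 (mod 192425) write x = 52790 + 192425t. Substituting into x ≡ 39 (mod 53) gives 192425t ≡ 37 (mod 53), and since 35⁻¹ ≡ 50 (mod 53), t ≡ 48. Hence x ≡ 52790 + 192425·48 = 9289190 (mod 10198525).

9289190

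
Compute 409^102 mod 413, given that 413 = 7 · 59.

57

Mod 7: 409 ≡ 3; since 6 | 102, by Fermat 3^102 ≡ 1 (mod 7).
Mod 59: 409 ≡ 55; by Fermat, exponent reduces to 102 mod 58 = 44; 55^44 ≡ 57 (mod 59).
Combine by CRT: x ≡ 1 (mod 7), x ≡ 57 (mod 59) ⇒ x ≡ 57 (mod 413).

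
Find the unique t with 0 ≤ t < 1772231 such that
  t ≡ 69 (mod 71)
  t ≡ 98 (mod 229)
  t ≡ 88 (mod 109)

27120

From t ≡ 69 (mod 71) write t = 69 + 71s. Substituting into t ≡ 98 (mod 229) gives 71s ≡ 29 (mod 229), and since 71⁻¹ ≡ 100 (mod 229), s ≡ 152. Hence t ≡ 69 + 71·152 = 10861 (mod 16259).
From t ≡ 10861 (mod 16259) write t = 10861 + 16259s. Substituting into t ≡ 88 (mod 109) gives 16259s ≡ 18 (mod 109), and since 18⁻¹ ≡ 103 (mod 109), s ≡ 1. Hence t ≡ 10861 + 16259·1 = 27120 (mod 1772231).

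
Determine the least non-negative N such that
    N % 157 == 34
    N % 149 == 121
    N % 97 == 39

1536907

The moduli are pairwise coprime; M = 157·149·97 = 2269121.
M/157 = 14453; 14453 ≡ 9 (mod 157); 9·35 ≡ 1, so inverse 35.
M/149 = 15229; 15229 ≡ 31 (mod 149); 31·125 ≡ 1, so inverse 125.
M/97 = 23393; 23393 ≡ 16 (mod 97); 16·91 ≡ 1, so inverse 91.
N ≡ 34·14453·35 + 121·15229·125 + 39·23393·91 = 330559452.
330559452 mod 2269121 = 1536907.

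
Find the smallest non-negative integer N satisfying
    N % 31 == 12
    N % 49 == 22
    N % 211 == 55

183625

Combine the congruences pairwise.
From N ≡ 12 (mod 31) write N = 12 + 31t. Substituting into N ≡ 22 (mod 49) gives 31t ≡ 10 (mod 49), and since 31⁻¹ ≡ 19 (mod 49), t ≡ 43. Hence N ≡ 12 + 31·43 = 1345 (mod 1519).
From N ≡ 1345 (mod 1519) write N = 1345 + 1519t. Substituting into N ≡ 55 (mod 211) gives 1519t ≡ 187 (mod 211), and since 42⁻¹ ≡ 206 (mod 211), t ≡ 120. Hence N ≡ 1345 + 1519·120 = 183625 (mod 320509).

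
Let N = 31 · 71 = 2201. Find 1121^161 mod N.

1792

Mod 31: 1121 ≡ 5; by Fermat, exponent reduces to 161 mod 30 = 11; 5^11 ≡ 25 (mod 31).
Mod 71: 1121 ≡ 56; by Fermat, exponent reduces to 161 mod 70 = 21; 56^21 ≡ 17 (mod 71).
Combine by CRT: x ≡ 25 (mod 31), x ≡ 17 (mod 71) ⇒ x ≡ 1792 (mod 2201).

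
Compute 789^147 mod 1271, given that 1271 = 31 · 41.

Mod 31: 789 ≡ 14; by Fermat, exponent reduces to 147 mod 30 = 27; 14^27 ≡ 2 (mod 31).
Mod 41: 789 ≡ 10; by Fermat, exponent reduces to 147 mod 40 = 27; 10^27 ≡ 18 (mod 41).
Combine by CRT: x ≡ 2 (mod 31), x ≡ 18 (mod 41) ⇒ x ≡ 715 (mod 1271).

715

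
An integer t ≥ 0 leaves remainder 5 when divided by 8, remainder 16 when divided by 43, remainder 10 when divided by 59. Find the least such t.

The moduli are pairwise coprime; N = 8·43·59 = 20296.
N/8 = 2537; 2537 ≡ 1 (mod 8), inverse 1.
N/43 = 472; 472 ≡ 42 (mod 43); 42·42 ≡ 1, so inverse 42.
N/59 = 344; 344 ≡ 49 (mod 59); 49·53 ≡ 1, so inverse 53.
t ≡ 5·2537·1 + 16·472·42 + 10·344·53 = 512189.
512189 mod 20296 = 4789.

4789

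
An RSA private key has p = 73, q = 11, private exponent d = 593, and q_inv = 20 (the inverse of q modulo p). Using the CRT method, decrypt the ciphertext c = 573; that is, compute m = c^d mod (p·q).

540

d_p = d mod (p−1) = 593 mod 72 = 17; d_q = d mod (q−1) = 3.
m₁ = c^(d_p) mod p: c ≡ 62 (mod 73), and 62^17 mod 73 = 29.
m₂ = c^(d_q) mod q: c ≡ 1 (mod 11), and 1^3 mod 11 = 1.
h = q_inv·(m₁ − m₂) mod p = 20·(29 − 1) mod 73 = 49.
m = m₂ + h·q = 1 + 49·11 = 540.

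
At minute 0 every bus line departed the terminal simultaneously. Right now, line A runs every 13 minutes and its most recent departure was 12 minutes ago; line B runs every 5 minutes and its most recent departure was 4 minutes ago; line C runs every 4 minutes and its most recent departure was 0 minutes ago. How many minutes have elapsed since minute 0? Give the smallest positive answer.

64

The moduli are pairwise coprime; N = 13·5·4 = 260.
N/13 = 20; 20 ≡ 7 (mod 13); 7·2 ≡ 1, so inverse 2.
N/5 = 52; 52 ≡ 2 (mod 5); 2·3 ≡ 1, so inverse 3.
N/4 = 65; 65 ≡ 1 (mod 4), inverse 1.
t ≡ 12·20·2 + 4·52·3 + 0·65·1 = 1104.
1104 mod 260 = 64.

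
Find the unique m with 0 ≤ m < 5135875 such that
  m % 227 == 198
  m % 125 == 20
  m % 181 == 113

4877520

The moduli are pairwise coprime; N = 227·125·181 = 5135875.
N/227 = 22625; 22625 ≡ 152 (mod 227); 152·115 ≡ 1, so inverse 115.
N/125 = 41087; 41087 ≡ 87 (mod 125); 87·23 ≡ 1, so inverse 23.
N/181 = 28375; 28375 ≡ 139 (mod 181); 139·56 ≡ 1, so inverse 56.
m ≡ 198·22625·115 + 20·41087·23 + 113·28375·56 = 713628270.
713628270 mod 5135875 = 4877520.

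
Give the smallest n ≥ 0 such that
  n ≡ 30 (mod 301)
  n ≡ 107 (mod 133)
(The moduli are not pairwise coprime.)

gcd(301, 133) = 7 and 7 | (107 − 30), so the pair is consistent; merging gives n ≡ 1836 (mod 5719), where 5719 = lcm(301, 133).
The solution is unique modulo lcm(301, 133) = 5719.

1836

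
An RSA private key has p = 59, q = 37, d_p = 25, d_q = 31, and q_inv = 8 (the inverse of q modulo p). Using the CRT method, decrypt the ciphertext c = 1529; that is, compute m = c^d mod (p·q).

m₁ = c^(d_p) mod p: c ≡ 54 (mod 59), and 54^25 mod 59 = 32.
m₂ = c^(d_q) mod q: c ≡ 12 (mod 37), and 12^31 mod 37 = 16.
h = q_inv·(m₁ − m₂) mod p = 8·(32 − 16) mod 59 = 10.
m = m₂ + h·q = 16 + 10·37 = 386.

386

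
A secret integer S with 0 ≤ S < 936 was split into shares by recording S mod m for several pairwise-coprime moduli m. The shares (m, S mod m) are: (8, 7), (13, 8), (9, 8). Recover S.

359

The moduli are pairwise coprime; N = 8·13·9 = 936.
N/8 = 117; 117 ≡ 5 (mod 8); 5·5 ≡ 1, so inverse 5.
N/13 = 72; 72 ≡ 7 (mod 13); 7·2 ≡ 1, so inverse 2.
N/9 = 104; 104 ≡ 5 (mod 9); 5·2 ≡ 1, so inverse 2.
S ≡ 7·117·5 + 8·72·2 + 8·104·2 = 6911.
6911 mod 936 = 359.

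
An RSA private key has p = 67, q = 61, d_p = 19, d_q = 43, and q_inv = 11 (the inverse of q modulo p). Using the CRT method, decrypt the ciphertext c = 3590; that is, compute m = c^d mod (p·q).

2260

m₁ = c^(d_p) mod p: c ≡ 39 (mod 67), and 39^19 mod 67 = 49.
m₂ = c^(d_q) mod q: c ≡ 52 (mod 61), and 52^43 mod 61 = 3.
h = q_inv·(m₁ − m₂) mod p = 11·(49 − 3) mod 67 = 37.
m = m₂ + h·q = 3 + 37·61 = 2260.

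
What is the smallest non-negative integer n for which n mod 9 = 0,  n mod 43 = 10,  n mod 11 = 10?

3321

From n ≡ 0 (mod 9) write n = 0 + 9t. Substituting into n ≡ 10 (mod 43) gives 9t ≡ 10 (mod 43), and since 9⁻¹ ≡ 24 (mod 43), t ≡ 25. Hence n ≡ 0 + 9·25 = 225 (mod 387).
From n ≡ 225 (mod 387) write n = 225 + 387t. Substituting into n ≡ 10 (mod 11) gives 387t ≡ 5 (mod 11), and since 2⁻¹ ≡ 6 (mod 11), t ≡ 8. Hence n ≡ 225 + 387·8 = 3321 (mod 4257).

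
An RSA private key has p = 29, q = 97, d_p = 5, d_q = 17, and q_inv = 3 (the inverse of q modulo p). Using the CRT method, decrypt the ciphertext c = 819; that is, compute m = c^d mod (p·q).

683

m₁ = c^(d_p) mod p: c ≡ 7 (mod 29), and 7^5 mod 29 = 16.
m₂ = c^(d_q) mod q: c ≡ 43 (mod 97), and 43^17 mod 97 = 4.
h = q_inv·(m₁ − m₂) mod p = 3·(16 − 4) mod 29 = 7.
m = m₂ + h·q = 4 + 7·97 = 683.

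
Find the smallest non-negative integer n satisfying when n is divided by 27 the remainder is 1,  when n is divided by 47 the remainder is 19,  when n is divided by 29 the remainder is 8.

The moduli are pairwise coprime; M = 27·47·29 = 36801.
M/27 = 1363; 1363 ≡ 13 (mod 27); 13·25 ≡ 1, so inverse 25.
M/47 = 783; 783 ≡ 31 (mod 47); 31·44 ≡ 1, so inverse 44.
M/29 = 1269; 1269 ≡ 22 (mod 29); 22·4 ≡ 1, so inverse 4.
n ≡ 1·1363·25 + 19·783·44 + 8·1269·4 = 729271.
729271 mod 36801 = 30052.

30052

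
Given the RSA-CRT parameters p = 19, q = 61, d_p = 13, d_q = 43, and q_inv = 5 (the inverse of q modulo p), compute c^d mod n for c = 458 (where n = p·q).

m₁ = c^(d_p) mod p: c ≡ 2 (mod 19), and 2^13 mod 19 = 3.
m₂ = c^(d_q) mod q: c ≡ 31 (mod 61), and 31^43 mod 61 = 44.
h = q_inv·(m₁ − m₂) mod p = 5·(3 − 44) mod 19 = 4.
m = m₂ + h·q = 44 + 4·61 = 288.

288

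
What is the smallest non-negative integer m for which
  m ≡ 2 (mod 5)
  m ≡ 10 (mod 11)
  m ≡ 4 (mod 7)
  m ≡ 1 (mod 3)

802

The moduli are pairwise coprime; N = 5·11·7·3 = 1155.
N/5 = 231; 231 ≡ 1 (mod 5), inverse 1.
N/11 = 105; 105 ≡ 6 (mod 11); 6·2 ≡ 1, so inverse 2.
N/7 = 165; 165 ≡ 4 (mod 7); 4·2 ≡ 1, so inverse 2.
N/3 = 385; 385 ≡ 1 (mod 3), inverse 1.
m ≡ 2·231·1 + 10·105·2 + 4·165·2 + 1·385·1 = 4267.
4267 mod 1155 = 802.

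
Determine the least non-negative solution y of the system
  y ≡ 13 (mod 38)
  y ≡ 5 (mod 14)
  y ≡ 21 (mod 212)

Combine the congruences pairwise.
gcd(38, 14) = 2 and 2 | (5 − 13), so the pair is consistent; merging gives y ≡ 89 (mod 266), where 266 = lcm(38, 14).
gcd(266, 212) = 2 and 2 | (21 − 89), so the pair is consistent; merging gives y ≡ 10197 (mod 28196), where 28196 = lcm(266, 212).
The solution is unique modulo lcm(38, 14, 212) = 28196.

10197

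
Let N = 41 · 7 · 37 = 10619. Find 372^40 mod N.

6602

Mod 41: 372 ≡ 3; since 40 | 40, by Fermat 3^40 ≡ 1 (mod 41).
Mod 7: 372 ≡ 1; by Fermat, exponent reduces to 40 mod 6 = 4; 1^4 ≡ 1 (mod 7).
Mod 37: 372 ≡ 2; by Fermat, exponent reduces to 40 mod 36 = 4; 2^4 ≡ 16 (mod 37).
Combine by CRT: x ≡ 1 (mod 41), x ≡ 1 (mod 7), x ≡ 16 (mod 37) ⇒ x ≡ 6602 (mod 10619).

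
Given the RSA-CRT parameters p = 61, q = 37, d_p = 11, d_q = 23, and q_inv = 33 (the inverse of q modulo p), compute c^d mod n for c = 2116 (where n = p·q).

m₁ = c^(d_p) mod p: c ≡ 42 (mod 61), and 42^11 mod 61 = 22.
m₂ = c^(d_q) mod q: c ≡ 7 (mod 37), and 7^23 mod 37 = 9.
h = q_inv·(m₁ − m₂) mod p = 33·(22 − 9) mod 61 = 2.
m = m₂ + h·q = 9 + 2·37 = 83.

83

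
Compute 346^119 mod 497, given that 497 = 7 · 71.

208

Mod 7: 346 ≡ 3; by Fermat, exponent reduces to 119 mod 6 = 5; 3^5 ≡ 5 (mod 7).
Mod 71: 346 ≡ 62; by Fermat, exponent reduces to 119 mod 70 = 49; 62^49 ≡ 66 (mod 71).
Combine by CRT: x ≡ 5 (mod 7), x ≡ 66 (mod 71) ⇒ x ≡ 208 (mod 497).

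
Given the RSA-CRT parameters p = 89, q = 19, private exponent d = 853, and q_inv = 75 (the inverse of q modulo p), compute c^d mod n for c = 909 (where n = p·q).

d_p = d mod (p−1) = 853 mod 88 = 61; d_q = d mod (q−1) = 7.
m₁ = c^(d_p) mod p: c ≡ 19 (mod 89), and 19^61 mod 89 = 13.
m₂ = c^(d_q) mod q: c ≡ 16 (mod 19), and 16^7 mod 19 = 17.
h = q_inv·(m₁ − m₂) mod p = 75·(13 − 17) mod 89 = 56.
m = m₂ + h·q = 17 + 56·19 = 1081.

1081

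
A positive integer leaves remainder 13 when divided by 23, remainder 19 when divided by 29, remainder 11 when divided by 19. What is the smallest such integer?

The moduli are pairwise coprime; N = 23·29·19 = 12673.
N/23 = 551; 551 ≡ 22 (mod 23); 22·22 ≡ 1, so inverse 22.
N/29 = 437; 437 ≡ 2 (mod 29); 2·15 ≡ 1, so inverse 15.
N/19 = 667; 667 ≡ 2 (mod 19); 2·10 ≡ 1, so inverse 10.
t ≡ 13·551·22 + 19·437·15 + 11·667·10 = 355501.
355501 mod 12673 = 657.

657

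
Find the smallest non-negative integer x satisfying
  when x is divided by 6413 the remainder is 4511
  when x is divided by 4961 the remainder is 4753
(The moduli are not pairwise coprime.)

gcd(6413, 4961) = 121 and 121 | (4753 − 4511), so the pair is consistent; merging gives x ≡ 49402 (mod 262933), where 262933 = lcm(6413, 4961).
The solution is unique modulo lcm(6413, 4961) = 262933.

49402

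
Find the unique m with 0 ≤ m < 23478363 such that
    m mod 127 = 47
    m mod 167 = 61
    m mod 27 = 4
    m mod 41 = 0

19789060

Combine the congruences pairwise.
From m ≡ 47 (mod 127) write m = 47 + 127t. Substituting into m ≡ 61 (mod 167) gives 127t ≡ 14 (mod 167), and since 127⁻¹ ≡ 96 (mod 167), t ≡ 8. Hence m ≡ 47 + 127·8 = 1063 (mod 21209).
From m ≡ 1063 (mod 21209) write m = 1063 + 21209t. Substituting into m ≡ 4 (mod 27) gives 21209t ≡ 21 (mod 27), and since 14⁻¹ ≡ 2 (mod 27), t ≡ 15. Hence m ≡ 1063 + 21209·15 = 319198 (mod 572643).
From m ≡ 319198 (mod 572643) write m = 319198 + 572643t. Substituting into m ≡ 0 (mod 41) gives 572643t ≡ 28 (mod 41), and since 37⁻¹ ≡ 10 (mod 41), t ≡ 34. Hence m ≡ 319198 + 572643·34 = 19789060 (mod 23478363).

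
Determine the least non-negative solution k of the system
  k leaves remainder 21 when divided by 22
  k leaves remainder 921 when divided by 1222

3365

gcd(22, 1222) = 2 and 2 | (921 − 21), so the pair is consistent; merging gives k ≡ 3365 (mod 13442), where 13442 = lcm(22, 1222).
The solution is unique modulo lcm(22, 1222) = 13442.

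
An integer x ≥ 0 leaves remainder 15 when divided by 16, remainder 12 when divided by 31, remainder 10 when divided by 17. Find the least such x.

From x ≡ 15 (mod 16) write x = 15 + 16t. Substituting into x ≡ 12 (mod 31) gives 16t ≡ 28 (mod 31), and since 16⁻¹ ≡ 2 (mod 31), t ≡ 25. Hence x ≡ 15 + 16·25 = 415 (mod 496).
From x ≡ 415 (mod 496) write x = 415 + 496t. Substituting into x ≡ 10 (mod 17) gives 496t ≡ 3 (mod 17), and since 3⁻¹ ≡ 6 (mod 17), t ≡ 1. Hence x ≡ 415 + 496·1 = 911 (mod 8432).

911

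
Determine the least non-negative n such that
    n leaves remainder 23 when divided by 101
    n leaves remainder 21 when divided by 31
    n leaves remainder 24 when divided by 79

193337

The moduli are pairwise coprime; M = 101·31·79 = 247349.
M/101 = 2449; 2449 ≡ 25 (mod 101); 25·97 ≡ 1, so inverse 97.
M/31 = 7979; 7979 ≡ 12 (mod 31); 12·13 ≡ 1, so inverse 13.
M/79 = 3131; 3131 ≡ 50 (mod 79); 50·49 ≡ 1, so inverse 49.
n ≡ 23·2449·97 + 21·7979·13 + 24·3131·49 = 11324042.
11324042 mod 247349 = 193337.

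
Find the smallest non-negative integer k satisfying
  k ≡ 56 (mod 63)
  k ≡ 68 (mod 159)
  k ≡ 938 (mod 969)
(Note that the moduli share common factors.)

Combine the congruences pairwise.
gcd(63, 159) = 3 and 3 | (68 − 56), so the pair is consistent; merging gives k ≡ 2135 (mod 3339), where 3339 = lcm(63, 159).
gcd(3339, 969) = 3 and 3 | (938 − 2135), so the pair is consistent; merging gives k ≡ 509663 (mod 1078497), where 1078497 = lcm(3339, 969).
The solution is unique modulo lcm(63, 159, 969) = 1078497.

509663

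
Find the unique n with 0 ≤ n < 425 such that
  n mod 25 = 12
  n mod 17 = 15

287

Combine the congruences pairwise.
From n ≡ 12 (mod 25) write n = 12 + 25t. Substituting into n ≡ 15 (mod 17) gives 25t ≡ 3 (mod 17), and since 8⁻¹ ≡ 15 (mod 17), t ≡ 11. Hence n ≡ 12 + 25·11 = 287 (mod 425).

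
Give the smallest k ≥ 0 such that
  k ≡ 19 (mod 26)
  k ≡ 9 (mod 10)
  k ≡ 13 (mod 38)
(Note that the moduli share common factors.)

Combine the congruences pairwise.
gcd(26, 10) = 2 and 2 | (9 − 19), so the pair is consistent; merging gives k ≡ 19 (mod 130), where 130 = lcm(26, 10).
gcd(130, 38) = 2 and 2 | (13 − 19), so the pair is consistent; merging gives k ≡ 279 (mod 2470), where 2470 = lcm(130, 38).
The solution is unique modulo lcm(26, 10, 38) = 2470.

279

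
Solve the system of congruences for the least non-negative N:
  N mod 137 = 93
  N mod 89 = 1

6943

From N ≡ 93 (mod 137) write N = 93 + 137t. Substituting into N ≡ 1 (mod 89) gives 137t ≡ 86 (mod 89), and since 48⁻¹ ≡ 13 (mod 89), t ≡ 50. Hence N ≡ 93 + 137·50 = 6943 (mod 12193).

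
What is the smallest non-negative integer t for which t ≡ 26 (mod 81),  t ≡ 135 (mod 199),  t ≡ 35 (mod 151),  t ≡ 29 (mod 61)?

Combine the congruences pairwise.
From t ≡ 26 (mod 81) write t = 26 + 81s. Substituting into t ≡ 135 (mod 199) gives 81s ≡ 109 (mod 199), and since 81⁻¹ ≡ 86 (mod 199), s ≡ 21. Hence t ≡ 26 + 81·21 = 1727 (mod 16119).
From t ≡ 1727 (mod 16119) write t = 1727 + 16119s. Substituting into t ≡ 35 (mod 151) gives 16119s ≡ 120 (mod 151), and since 113⁻¹ ≡ 147 (mod 151), s ≡ 124. Hence t ≡ 1727 + 16119·124 = 2000483 (mod 2433969).
From t ≡ 2000483 (mod 2433969) write t = 2000483 + 2433969s. Substituting into t ≡ 29 (mod 61) gives 2433969s ≡ 41 (mod 61), and since 8⁻¹ ≡ 23 (mod 61), s ≡ 28. Hence t ≡ 2000483 + 2433969·28 = 70151615 (mod 148472109).

70151615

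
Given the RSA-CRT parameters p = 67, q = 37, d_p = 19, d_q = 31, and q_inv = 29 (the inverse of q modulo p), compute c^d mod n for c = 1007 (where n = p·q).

m₁ = c^(d_p) mod p: c ≡ 2 (mod 67), and 2^19 mod 67 = 13.
m₂ = c^(d_q) mod q: c ≡ 8 (mod 37), and 8^31 mod 37 = 29.
h = q_inv·(m₁ − m₂) mod p = 29·(13 − 29) mod 67 = 5.
m = m₂ + h·q = 29 + 5·37 = 214.

214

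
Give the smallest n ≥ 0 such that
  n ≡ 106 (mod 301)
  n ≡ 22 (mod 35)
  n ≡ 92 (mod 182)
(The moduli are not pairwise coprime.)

gcd(301, 35) = 7 and 7 | (22 − 106), so the pair is consistent; merging gives n ≡ 407 (mod 1505), where 1505 = lcm(301, 35).
gcd(1505, 182) = 7 and 7 | (92 − 407), so the pair is consistent; merging gives n ≡ 1912 (mod 39130), where 39130 = lcm(1505, 182).
The solution is unique modulo lcm(301, 35, 182) = 39130.

1912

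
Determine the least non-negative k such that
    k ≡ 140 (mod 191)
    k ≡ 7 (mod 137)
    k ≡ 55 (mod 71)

1726207

Combine the congruences pairwise.
From k ≡ 140 (mod 191) write k = 140 + 191t. Substituting into k ≡ 7 (mod 137) gives 191t ≡ 4 (mod 137), and since 54⁻¹ ≡ 33 (mod 137), t ≡ 132. Hence k ≡ 140 + 191·132 = 25352 (mod 26167).
From k ≡ 25352 (mod 26167) write k = 25352 + 26167t. Substituting into k ≡ 55 (mod 71) gives 26167t ≡ 50 (mod 71), and since 39⁻¹ ≡ 51 (mod 71), t ≡ 65. Hence k ≡ 25352 + 26167·65 = 1726207 (mod 1857857).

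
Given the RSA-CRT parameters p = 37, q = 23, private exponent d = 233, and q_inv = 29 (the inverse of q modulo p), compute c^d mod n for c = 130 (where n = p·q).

d_p = d mod (p−1) = 233 mod 36 = 17; d_q = d mod (q−1) = 13.
m₁ = c^(d_p) mod p: c ≡ 19 (mod 37), and 19^17 mod 37 = 35.
m₂ = c^(d_q) mod q: c ≡ 15 (mod 23), and 15^13 mod 23 = 5.
h = q_inv·(m₁ − m₂) mod p = 29·(35 − 5) mod 37 = 19.
m = m₂ + h·q = 5 + 19·23 = 442.

442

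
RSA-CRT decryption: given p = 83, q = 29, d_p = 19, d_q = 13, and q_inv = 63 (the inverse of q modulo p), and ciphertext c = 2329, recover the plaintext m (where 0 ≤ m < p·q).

m₁ = c^(d_p) mod p: c ≡ 5 (mod 83), and 5^19 mod 83 = 74.
m₂ = c^(d_q) mod q: c ≡ 9 (mod 29), and 9^13 mod 29 = 13.
h = q_inv·(m₁ − m₂) mod p = 63·(74 − 13) mod 83 = 25.
m = m₂ + h·q = 13 + 25·29 = 738.

738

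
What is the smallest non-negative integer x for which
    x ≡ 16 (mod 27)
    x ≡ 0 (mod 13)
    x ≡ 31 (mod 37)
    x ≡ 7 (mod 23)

The moduli are pairwise coprime; N = 27·13·37·23 = 298701.
N/27 = 11063; 11063 ≡ 20 (mod 27); 20·23 ≡ 1, so inverse 23.
N/13 = 22977; 22977 ≡ 6 (mod 13); 6·11 ≡ 1, so inverse 11.
N/37 = 8073; 8073 ≡ 7 (mod 37); 7·16 ≡ 1, so inverse 16.
N/23 = 12987; 12987 ≡ 15 (mod 23); 15·20 ≡ 1, so inverse 20.
x ≡ 16·11063·23 + 0·22977·11 + 31·8073·16 + 7·12987·20 = 9893572.
9893572 mod 298701 = 36439.

36439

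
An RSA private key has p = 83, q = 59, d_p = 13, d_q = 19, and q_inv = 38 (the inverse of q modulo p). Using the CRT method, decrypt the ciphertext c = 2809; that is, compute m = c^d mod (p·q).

566

m₁ = c^(d_p) mod p: c ≡ 70 (mod 83), and 70^13 mod 83 = 68.
m₂ = c^(d_q) mod q: c ≡ 36 (mod 59), and 36^19 mod 59 = 35.
h = q_inv·(m₁ − m₂) mod p = 38·(68 − 35) mod 83 = 9.
m = m₂ + h·q = 35 + 9·59 = 566.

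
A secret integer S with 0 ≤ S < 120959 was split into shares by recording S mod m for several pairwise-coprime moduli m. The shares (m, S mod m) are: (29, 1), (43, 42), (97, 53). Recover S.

83376

The moduli are pairwise coprime; N = 29·43·97 = 120959.
N/29 = 4171; 4171 ≡ 24 (mod 29); 24·23 ≡ 1, so inverse 23.
N/43 = 2813; 2813 ≡ 18 (mod 43); 18·12 ≡ 1, so inverse 12.
N/97 = 1247; 1247 ≡ 83 (mod 97); 83·90 ≡ 1, so inverse 90.
S ≡ 1·4171·23 + 42·2813·12 + 53·1247·90 = 7461875.
7461875 mod 120959 = 83376.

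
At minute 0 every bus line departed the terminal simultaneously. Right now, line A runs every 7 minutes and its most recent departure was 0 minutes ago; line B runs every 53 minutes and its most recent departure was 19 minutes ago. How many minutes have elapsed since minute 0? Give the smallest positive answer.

From t ≡ 0 (mod 7) write t = 0 + 7s. Substituting into t ≡ 19 (mod 53) gives 7s ≡ 19 (mod 53), and since 7⁻¹ ≡ 38 (mod 53), s ≡ 33. Hence t ≡ 0 + 7·33 = 231 (mod 371).

231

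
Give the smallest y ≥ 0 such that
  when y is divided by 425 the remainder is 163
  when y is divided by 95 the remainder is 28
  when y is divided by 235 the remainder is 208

79638

gcd(425, 95) = 5 and 5 | (28 − 163), so the pair is consistent; merging gives y ≡ 6963 (mod 8075), where 8075 = lcm(425, 95).
gcd(8075, 235) = 5 and 5 | (208 − 6963), so the pair is consistent; merging gives y ≡ 79638 (mod 379525), where 379525 = lcm(8075, 235).
The solution is unique modulo lcm(425, 95, 235) = 379525.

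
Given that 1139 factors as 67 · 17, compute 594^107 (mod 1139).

645

Mod 67: 594 ≡ 58; by Fermat, exponent reduces to 107 mod 66 = 41; 58^41 ≡ 42 (mod 67).
Mod 17: 594 ≡ 16; by Fermat, exponent reduces to 107 mod 16 = 11; 16^11 ≡ 16 (mod 17).
Combine by CRT: x ≡ 42 (mod 67), x ≡ 16 (mod 17) ⇒ x ≡ 645 (mod 1139).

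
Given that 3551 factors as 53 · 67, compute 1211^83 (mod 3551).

120

Mod 53: 1211 ≡ 45; by Fermat, exponent reduces to 83 mod 52 = 31; 45^31 ≡ 14 (mod 53).
Mod 67: 1211 ≡ 5; by Fermat, exponent reduces to 83 mod 66 = 17; 5^17 ≡ 53 (mod 67).
Combine by CRT: x ≡ 14 (mod 53), x ≡ 53 (mod 67) ⇒ x ≡ 120 (mod 3551).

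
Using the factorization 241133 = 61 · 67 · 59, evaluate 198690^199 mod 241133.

92428

Mod 61: 198690 ≡ 13; by Fermat, exponent reduces to 199 mod 60 = 19; 13^19 ≡ 13 (mod 61).
Mod 67: 198690 ≡ 35; by Fermat, exponent reduces to 199 mod 66 = 1; 35^1 ≡ 35 (mod 67).
Mod 59: 198690 ≡ 37; by Fermat, exponent reduces to 199 mod 58 = 25; 37^25 ≡ 34 (mod 59).
Combine by CRT: x ≡ 13 (mod 61), x ≡ 35 (mod 67), x ≡ 34 (mod 59) ⇒ x ≡ 92428 (mod 241133).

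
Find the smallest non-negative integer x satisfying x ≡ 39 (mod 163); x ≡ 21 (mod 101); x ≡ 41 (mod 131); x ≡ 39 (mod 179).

101711061

The moduli are pairwise coprime; N = 163·101·131·179 = 386040887.
N/163 = 2368349; 2368349 ≡ 122 (mod 163); 122·159 ≡ 1, so inverse 159.
N/101 = 3822187; 3822187 ≡ 44 (mod 101); 44·62 ≡ 1, so inverse 62.
N/131 = 2946877; 2946877 ≡ 32 (mod 131); 32·86 ≡ 1, so inverse 86.
N/179 = 2156653; 2156653 ≡ 61 (mod 179); 61·135 ≡ 1, so inverse 135.
x ≡ 39·2368349·159 + 21·3822187·62 + 41·2946877·86 + 39·2156653·135 = 41408085970.
41408085970 mod 386040887 = 101711061.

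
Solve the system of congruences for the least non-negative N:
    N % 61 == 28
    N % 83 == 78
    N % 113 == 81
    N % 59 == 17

Combine the congruences pairwise.
From N ≡ 28 (mod 61) write N = 28 + 61t. Substituting into N ≡ 78 (mod 83) gives 61t ≡ 50 (mod 83), and since 61⁻¹ ≡ 49 (mod 83), t ≡ 43. Hence N ≡ 28 + 61·43 = 2651 (mod 5063).
From N ≡ 2651 (mod 5063) write N = 2651 + 5063t. Substituting into N ≡ 81 (mod 113) gives 5063t ≡ 29 (mod 113), and since 91⁻¹ ≡ 77 (mod 113), t ≡ 86. Hence N ≡ 2651 + 5063·86 = 438069 (mod 572119).
From N ≡ 438069 (mod 572119) write N = 438069 + 572119t. Substituting into N ≡ 17 (mod 59) gives 572119t ≡ 23 (mod 59), and since 55⁻¹ ≡ 44 (mod 59), t ≡ 9. Hence N ≡ 438069 + 572119·9 = 5587140 (mod 33755021).

5587140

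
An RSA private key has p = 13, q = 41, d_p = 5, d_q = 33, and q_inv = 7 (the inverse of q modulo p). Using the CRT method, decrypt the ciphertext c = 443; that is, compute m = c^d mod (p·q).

430

m₁ = c^(d_p) mod p: c ≡ 1 (mod 13), and 1^5 mod 13 = 1.
m₂ = c^(d_q) mod q: c ≡ 33 (mod 41), and 33^33 mod 41 = 20.
h = q_inv·(m₁ − m₂) mod p = 7·(1 − 20) mod 13 = 10.
m = m₂ + h·q = 20 + 10·41 = 430.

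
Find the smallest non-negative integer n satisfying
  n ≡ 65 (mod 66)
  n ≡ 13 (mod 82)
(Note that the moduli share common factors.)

2309

gcd(66, 82) = 2 and 2 | (13 − 65), so the pair is consistent; merging gives n ≡ 2309 (mod 2706), where 2706 = lcm(66, 82).
The solution is unique modulo lcm(66, 82) = 2706.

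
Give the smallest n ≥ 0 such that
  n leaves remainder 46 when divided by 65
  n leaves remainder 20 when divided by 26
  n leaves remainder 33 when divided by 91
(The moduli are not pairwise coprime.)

Combine the congruences pairwise.
gcd(65, 26) = 13 and 13 | (20 − 46), so the pair is consistent; merging gives n ≡ 46 (mod 130), where 130 = lcm(65, 26).
gcd(130, 91) = 13 and 13 | (33 − 46), so the pair is consistent; merging gives n ≡ 306 (mod 910), where 910 = lcm(130, 91).
The solution is unique modulo lcm(65, 26, 91) = 910.

306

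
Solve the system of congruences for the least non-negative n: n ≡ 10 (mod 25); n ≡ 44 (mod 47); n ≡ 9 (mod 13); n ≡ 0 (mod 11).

102410

From n ≡ 10 (mod 25) write n = 10 + 25t. Substituting into n ≡ 44 (mod 47) gives 25t ≡ 34 (mod 47), and since 25⁻¹ ≡ 32 (mod 47), t ≡ 7. Hence n ≡ 10 + 25·7 = 185 (mod 1175).
From n ≡ 185 (mod 1175) write n = 185 + 1175t. Substituting into n ≡ 9 (mod 13) gives 1175t ≡ 6 (mod 13), and since 5⁻¹ ≡ 8 (mod 13), t ≡ 9. Hence n ≡ 185 + 1175·9 = 10760 (mod 15275).
From n ≡ 10760 (mod 15275) write n = 10760 + 15275t. Substituting into n ≡ 0 (mod 11) gives 15275t ≡ 9 (mod 11), and since 7⁻¹ ≡ 8 (mod 11), t ≡ 6. Hence n ≡ 10760 + 15275·6 = 102410 (mod 168025).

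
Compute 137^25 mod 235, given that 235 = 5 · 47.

172

Mod 5: 137 ≡ 2; by Fermat, exponent reduces to 25 mod 4 = 1; 2^1 ≡ 2 (mod 5).
Mod 47: 137 ≡ 43; 43^25 ≡ 31 (mod 47).
Combine by CRT: x ≡ 2 (mod 5), x ≡ 31 (mod 47) ⇒ x ≡ 172 (mod 235).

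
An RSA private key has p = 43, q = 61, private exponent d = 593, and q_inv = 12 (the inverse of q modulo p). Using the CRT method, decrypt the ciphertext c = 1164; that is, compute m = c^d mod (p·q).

d_p = d mod (p−1) = 593 mod 42 = 5; d_q = d mod (q−1) = 53.
m₁ = c^(d_p) mod p: c ≡ 3 (mod 43), and 3^5 mod 43 = 28.
m₂ = c^(d_q) mod q: c ≡ 5 (mod 61), and 5^53 mod 61 = 19.
h = q_inv·(m₁ − m₂) mod p = 12·(28 − 19) mod 43 = 22.
m = m₂ + h·q = 19 + 22·61 = 1361.

1361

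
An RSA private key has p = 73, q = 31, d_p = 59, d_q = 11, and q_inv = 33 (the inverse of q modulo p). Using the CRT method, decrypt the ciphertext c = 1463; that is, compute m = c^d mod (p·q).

925

m₁ = c^(d_p) mod p: c ≡ 3 (mod 73), and 3^59 mod 73 = 49.
m₂ = c^(d_q) mod q: c ≡ 6 (mod 31), and 6^11 mod 31 = 26.
h = q_inv·(m₁ − m₂) mod p = 33·(49 − 26) mod 73 = 29.
m = m₂ + h·q = 26 + 29·31 = 925.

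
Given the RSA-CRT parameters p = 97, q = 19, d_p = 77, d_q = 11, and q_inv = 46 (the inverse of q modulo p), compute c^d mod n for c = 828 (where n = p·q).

843

m₁ = c^(d_p) mod p: c ≡ 52 (mod 97), and 52^77 mod 97 = 67.
m₂ = c^(d_q) mod q: c ≡ 11 (mod 19), and 11^11 mod 19 = 7.
h = q_inv·(m₁ − m₂) mod p = 46·(67 − 7) mod 97 = 44.
m = m₂ + h·q = 7 + 44·19 = 843.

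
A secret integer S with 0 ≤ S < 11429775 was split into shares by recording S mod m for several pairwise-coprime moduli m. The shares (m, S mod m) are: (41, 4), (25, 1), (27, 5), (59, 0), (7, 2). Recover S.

10345001

The moduli are pairwise coprime; N = 41·25·27·59·7 = 11429775.
N/41 = 278775; 278775 ≡ 16 (mod 41); 16·18 ≡ 1, so inverse 18.
N/25 = 457191; 457191 ≡ 16 (mod 25); 16·11 ≡ 1, so inverse 11.
N/27 = 423325; 423325 ≡ 19 (mod 27); 19·10 ≡ 1, so inverse 10.
N/59 = 193725; 193725 ≡ 28 (mod 59); 28·19 ≡ 1, so inverse 19.
N/7 = 1632825; 1632825 ≡ 5 (mod 7); 5·3 ≡ 1, so inverse 3.
S ≡ 4·278775·18 + 1·457191·11 + 5·423325·10 + 0·193725·19 + 2·1632825·3 = 56064101.
56064101 mod 11429775 = 10345001.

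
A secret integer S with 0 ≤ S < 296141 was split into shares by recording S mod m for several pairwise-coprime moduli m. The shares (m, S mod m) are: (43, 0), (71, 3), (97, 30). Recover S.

The moduli are pairwise coprime; N = 43·71·97 = 296141.
N/43 = 6887; 6887 ≡ 7 (mod 43); 7·37 ≡ 1, so inverse 37.
N/71 = 4171; 4171 ≡ 53 (mod 71); 53·67 ≡ 1, so inverse 67.
N/97 = 3053; 3053 ≡ 46 (mod 97); 46·19 ≡ 1, so inverse 19.
S ≡ 0·6887·37 + 3·4171·67 + 30·3053·19 = 2578581.
2578581 mod 296141 = 209453.

209453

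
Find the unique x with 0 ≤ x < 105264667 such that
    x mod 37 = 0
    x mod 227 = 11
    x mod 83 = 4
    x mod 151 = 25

From x ≡ 0 (mod 37) write x = 0 + 37t. Substituting into x ≡ 11 (mod 227) gives 37t ≡ 11 (mod 227), and since 37⁻¹ ≡ 135 (mod 227), t ≡ 123. Hence x ≡ 0 + 37·123 = 4551 (mod 8399).
From x ≡ 4551 (mod 8399) write x = 4551 + 8399t. Substituting into x ≡ 4 (mod 83) gives 8399t ≡ 18 (mod 83), and since 16⁻¹ ≡ 26 (mod 83), t ≡ 53. Hence x ≡ 4551 + 8399·53 = 449698 (mod 697117).
From x ≡ 449698 (mod 697117) write x = 449698 + 697117t. Substituting into x ≡ 25 (mod 151) gives 697117t ≡ 5 (mod 151), and since 101⁻¹ ≡ 3 (mod 151), t ≡ 15. Hence x ≡ 449698 + 697117·15 = 10906453 (mod 105264667).

10906453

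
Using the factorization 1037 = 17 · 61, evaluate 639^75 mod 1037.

Mod 17: 639 ≡ 10; by Fermat, exponent reduces to 75 mod 16 = 11; 10^11 ≡ 3 (mod 17).
Mod 61: 639 ≡ 29; by Fermat, exponent reduces to 75 mod 60 = 15; 29^15 ≡ 50 (mod 61).
Combine by CRT: x ≡ 3 (mod 17), x ≡ 50 (mod 61) ⇒ x ≡ 904 (mod 1037).

904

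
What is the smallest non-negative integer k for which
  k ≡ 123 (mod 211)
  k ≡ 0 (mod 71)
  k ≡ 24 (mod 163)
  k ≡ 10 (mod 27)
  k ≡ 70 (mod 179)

3420991864

The moduli are pairwise coprime; N = 211·71·163·27·179 = 11801717199.
N/211 = 55932309; 55932309 ≡ 7 (mod 211); 7·181 ≡ 1, so inverse 181.
N/71 = 166221369; 166221369 ≡ 3 (mod 71); 3·24 ≡ 1, so inverse 24.
N/163 = 72403173; 72403173 ≡ 40 (mod 163); 40·53 ≡ 1, so inverse 53.
N/27 = 437100637; 437100637 ≡ 13 (mod 27); 13·25 ≡ 1, so inverse 25.
N/179 = 65931381; 65931381 ≡ 132 (mod 179); 132·99 ≡ 1, so inverse 99.
k ≡ 123·55932309·181 + 0·166221369·24 + 24·72403173·53 + 10·437100637·25 + 70·65931381·99 = 1903497460903.
1903497460903 mod 11801717199 = 3420991864.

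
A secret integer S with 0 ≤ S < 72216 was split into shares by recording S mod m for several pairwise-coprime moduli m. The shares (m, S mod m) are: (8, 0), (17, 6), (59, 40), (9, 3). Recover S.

56208

The moduli are pairwise coprime; N = 8·17·59·9 = 72216.
N/8 = 9027; 9027 ≡ 3 (mod 8); 3·3 ≡ 1, so inverse 3.
N/17 = 4248; 4248 ≡ 15 (mod 17); 15·8 ≡ 1, so inverse 8.
N/59 = 1224; 1224 ≡ 44 (mod 59); 44·55 ≡ 1, so inverse 55.
N/9 = 8024; 8024 ≡ 5 (mod 9); 5·2 ≡ 1, so inverse 2.
S ≡ 0·9027·3 + 6·4248·8 + 40·1224·55 + 3·8024·2 = 2944848.
2944848 mod 72216 = 56208.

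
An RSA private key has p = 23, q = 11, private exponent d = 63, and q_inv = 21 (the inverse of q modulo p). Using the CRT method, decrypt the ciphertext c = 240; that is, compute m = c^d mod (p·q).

113

d_p = d mod (p−1) = 63 mod 22 = 19; d_q = d mod (q−1) = 3.
m₁ = c^(d_p) mod p: c ≡ 10 (mod 23), and 10^19 mod 23 = 21.
m₂ = c^(d_q) mod q: c ≡ 9 (mod 11), and 9^3 mod 11 = 3.
h = q_inv·(m₁ − m₂) mod p = 21·(21 − 3) mod 23 = 10.
m = m₂ + h·q = 3 + 10·11 = 113.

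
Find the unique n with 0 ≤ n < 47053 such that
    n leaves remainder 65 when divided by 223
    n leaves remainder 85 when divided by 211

16121

From n ≡ 65 (mod 223) write n = 65 + 223t. Substituting into n ≡ 85 (mod 211) gives 223t ≡ 20 (mod 211), and since 12⁻¹ ≡ 88 (mod 211), t ≡ 72. Hence n ≡ 65 + 223·72 = 16121 (mod 47053).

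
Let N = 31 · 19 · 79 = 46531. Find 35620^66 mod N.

24274

Mod 31: 35620 ≡ 1; by Fermat, exponent reduces to 66 mod 30 = 6; 1^6 ≡ 1 (mod 31).
Mod 19: 35620 ≡ 14; by Fermat, exponent reduces to 66 mod 18 = 12; 14^12 ≡ 11 (mod 19).
Mod 79: 35620 ≡ 70; 70^66 ≡ 21 (mod 79).
Combine by CRT: x ≡ 1 (mod 31), x ≡ 11 (mod 19), x ≡ 21 (mod 79) ⇒ x ≡ 24274 (mod 46531).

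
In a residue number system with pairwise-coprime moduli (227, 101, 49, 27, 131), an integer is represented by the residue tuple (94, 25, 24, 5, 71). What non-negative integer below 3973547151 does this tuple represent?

1613756714

The moduli are pairwise coprime; N = 227·101·49·27·131 = 3973547151.
N/227 = 17504613; 17504613 ≡ 189 (mod 227); 189·221 ≡ 1, so inverse 221.
N/101 = 39342051; 39342051 ≡ 26 (mod 101); 26·35 ≡ 1, so inverse 35.
N/49 = 81092799; 81092799 ≡ 4 (mod 49); 4·37 ≡ 1, so inverse 37.
N/27 = 147168413; 147168413 ≡ 26 (mod 27); 26·26 ≡ 1, so inverse 26.
N/131 = 30332421; 30332421 ≡ 26 (mod 131); 26·126 ≡ 1, so inverse 126.
x ≡ 94·17504613·221 + 25·39342051·35 + 24·81092799·37 + 5·147168413·26 + 71·30332421·126 = 760561262555.
760561262555 mod 3973547151 = 1613756714.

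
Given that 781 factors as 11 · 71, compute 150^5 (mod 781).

747

Mod 11: 150 ≡ 7; 7^5 ≡ 10 (mod 11).
Mod 71: 150 ≡ 8; 8^5 ≡ 37 (mod 71).
Combine by CRT: x ≡ 10 (mod 11), x ≡ 37 (mod 71) ⇒ x ≡ 747 (mod 781).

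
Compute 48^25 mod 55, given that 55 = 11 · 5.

Mod 11: 48 ≡ 4; by Fermat, exponent reduces to 25 mod 10 = 5; 4^5 ≡ 1 (mod 11).
Mod 5: 48 ≡ 3; by Fermat, exponent reduces to 25 mod 4 = 1; 3^1 ≡ 3 (mod 5).
Combine by CRT: x ≡ 1 (mod 11), x ≡ 3 (mod 5) ⇒ x ≡ 23 (mod 55).

23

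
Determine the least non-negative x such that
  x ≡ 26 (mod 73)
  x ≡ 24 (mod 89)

Combine the congruences pairwise.
From x ≡ 26 (mod 73) write x = 26 + 73t. Substituting into x ≡ 24 (mod 89) gives 73t ≡ 87 (mod 89), and since 73⁻¹ ≡ 50 (mod 89), t ≡ 78. Hence x ≡ 26 + 73·78 = 5720 (mod 6497).

5720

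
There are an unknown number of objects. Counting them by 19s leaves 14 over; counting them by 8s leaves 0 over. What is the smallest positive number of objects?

From N ≡ 14 (mod 19) write N = 14 + 19t. Substituting into N ≡ 0 (mod 8) gives 19t ≡ 2 (mod 8), and since 3⁻¹ ≡ 3 (mod 8), t ≡ 6. Hence N ≡ 14 + 19·6 = 128 (mod 152).

128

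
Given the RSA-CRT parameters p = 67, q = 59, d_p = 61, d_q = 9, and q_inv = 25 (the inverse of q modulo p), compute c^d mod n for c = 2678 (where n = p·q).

m₁ = c^(d_p) mod p: c ≡ 65 (mod 67), and 65^61 mod 67 = 23.
m₂ = c^(d_q) mod q: c ≡ 23 (mod 59), and 23^9 mod 59 = 14.
h = q_inv·(m₁ − m₂) mod p = 25·(23 − 14) mod 67 = 24.
m = m₂ + h·q = 14 + 24·59 = 1430.

1430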